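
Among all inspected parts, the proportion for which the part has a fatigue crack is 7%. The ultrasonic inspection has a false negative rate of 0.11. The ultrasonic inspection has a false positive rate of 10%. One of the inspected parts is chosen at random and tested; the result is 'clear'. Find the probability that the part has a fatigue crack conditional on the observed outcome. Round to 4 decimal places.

P(H | E) ≈ 0.0091

Write H for 'the part has a fatigue crack'. Prior odds H:¬H = 0.07/0.93 = 0.075269. For the 'clear' outcome, the likelihood ratio is 0.11/0.9 = 0.12222.
Posterior odds = 0.075269 × 0.12222 = 0.0091995, so P(H|E) = 0.0091995/(1+0.0091995) = 0.0091.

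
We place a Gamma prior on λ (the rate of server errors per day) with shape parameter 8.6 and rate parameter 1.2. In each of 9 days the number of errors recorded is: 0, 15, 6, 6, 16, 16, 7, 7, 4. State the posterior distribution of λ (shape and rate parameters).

Total count ∑xᵢ = 77 over n = 9 days.
Gamma is conjugate to the Poisson likelihood: posterior is Gamma(shape = 8.6+77 = 85.6, rate = 1.2+9 = 10.2).

Posterior: Gamma(shape=85.6, rate=10.2)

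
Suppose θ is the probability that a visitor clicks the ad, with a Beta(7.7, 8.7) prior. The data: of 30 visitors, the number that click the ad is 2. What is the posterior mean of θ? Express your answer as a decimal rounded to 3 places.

Posterior mean ≈ 0.209

The binomial likelihood is conjugate to the Beta prior: with 2 successes and 28 failures, the posterior is Beta(7.7+2, 8.7+28) = Beta(9.7, 36.7).
E[θ | data] = 9.7/(9.7+36.7) = 0.209.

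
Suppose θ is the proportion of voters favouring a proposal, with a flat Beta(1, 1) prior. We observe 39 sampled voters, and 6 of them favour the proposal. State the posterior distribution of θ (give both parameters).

Posterior: Beta(7, 34)

Observing 6 successes and 33 failures updates Beta(1, 1) by adding the success and failure counts to the two shape parameters: α = 1+6 = 7, β = 1+33 = 34.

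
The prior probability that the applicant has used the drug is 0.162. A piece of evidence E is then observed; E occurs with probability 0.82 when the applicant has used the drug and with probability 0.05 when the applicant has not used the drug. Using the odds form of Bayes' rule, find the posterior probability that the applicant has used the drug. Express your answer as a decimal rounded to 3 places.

Posterior probability ≈ 0.760

Prior odds = 0.162/(1−0.162) = 0.19332.
Likelihood ratio for E = 0.82/0.05 = 16.400.
Posterior odds = prior odds × LR = 3.1704.
Posterior probability = odds/(1+odds) = 3.1704/4.1704 = 0.760.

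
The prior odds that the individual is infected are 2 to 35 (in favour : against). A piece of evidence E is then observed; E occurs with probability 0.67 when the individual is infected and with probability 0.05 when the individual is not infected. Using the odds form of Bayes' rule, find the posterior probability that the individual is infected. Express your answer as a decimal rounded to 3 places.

Prior odds = 2/35 = 0.057143. In log-odds, ln(0.057143) = -2.8622.
Add log likelihood ratio: ln(13.400) = 2.5953.
Posterior log-odds = -0.26695, so posterior odds = exp(-0.26695) = 0.76571. Converting, P(H|E) = 0.76571/1.7657 = 0.434.

Posterior probability ≈ 0.434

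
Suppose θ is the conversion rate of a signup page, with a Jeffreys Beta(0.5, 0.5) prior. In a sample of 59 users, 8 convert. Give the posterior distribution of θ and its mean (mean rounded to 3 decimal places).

Posterior: Beta(8.5, 51.5); mean ≈ 0.142

The binomial likelihood is conjugate to the Beta prior: with 8 successes and 51 failures, the posterior is Beta(0.5+8, 0.5+51) = Beta(8.5, 51.5).
E[θ | data] = 8.5/(8.5+51.5) = 0.142.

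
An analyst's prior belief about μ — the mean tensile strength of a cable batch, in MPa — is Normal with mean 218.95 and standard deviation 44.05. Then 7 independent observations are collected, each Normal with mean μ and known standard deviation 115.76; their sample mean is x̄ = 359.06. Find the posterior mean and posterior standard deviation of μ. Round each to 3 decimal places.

With known σ, the Normal prior is conjugate. Weight on the data is w = (n/σ²)/(n/σ² + 1/τ₀²) = 0.00052237/(0.00052237+0.00051536) = 0.50338.
Posterior mean = w·x̄ + (1−w)·μ₀ = 0.50338·359.06 + 0.49662·218.95 = 289.479. Posterior variance = 1/(0.00052237+0.00051536) = 963.641, so SD = 31.043.

Posterior mean ≈ 289.479; posterior SD ≈ 31.043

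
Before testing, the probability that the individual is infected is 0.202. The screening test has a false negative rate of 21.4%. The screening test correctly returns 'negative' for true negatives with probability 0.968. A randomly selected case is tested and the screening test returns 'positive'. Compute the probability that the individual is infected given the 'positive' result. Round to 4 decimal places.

P(H | E) ≈ 0.8614

Let H be the event that the individual is infected. P(H) = 0.202, so P(¬H) = 0.798. With E the 'positive' result, P(E|H) = 0.786 and P(E|¬H) = 0.032.
P(E) = 0.786·0.202 + 0.032·0.798 = 0.15877 + 0.025536 = 0.18431.
By Bayes' theorem, P(H|E) = 0.15877 / 0.18431 = 0.8614.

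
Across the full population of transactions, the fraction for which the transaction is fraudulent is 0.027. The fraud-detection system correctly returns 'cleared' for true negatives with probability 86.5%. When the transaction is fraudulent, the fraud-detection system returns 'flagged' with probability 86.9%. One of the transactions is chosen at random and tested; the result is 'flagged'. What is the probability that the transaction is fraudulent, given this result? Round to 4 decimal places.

Write H for 'the transaction is fraudulent'. Prior odds H:¬H = 0.027/0.973 = 0.027749. For the 'flagged' outcome, the likelihood ratio is 0.869/0.135 = 6.4370.
Posterior odds = 0.027749 × 6.4370 = 0.17862, so P(H|E) = 0.17862/(1+0.17862) = 0.1516.

P(H | E) ≈ 0.1516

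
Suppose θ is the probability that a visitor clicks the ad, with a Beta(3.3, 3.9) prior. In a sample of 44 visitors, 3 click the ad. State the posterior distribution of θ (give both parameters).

Posterior: Beta(6.3, 44.9)

The binomial likelihood is conjugate to the Beta prior: with 3 successes and 41 failures, the posterior is Beta(3.3+3, 3.9+41) = Beta(6.3, 44.9).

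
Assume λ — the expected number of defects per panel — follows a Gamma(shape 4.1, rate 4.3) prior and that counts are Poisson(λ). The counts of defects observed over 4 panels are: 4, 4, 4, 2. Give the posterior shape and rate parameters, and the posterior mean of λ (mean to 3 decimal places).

Total count ∑xᵢ = 14 over n = 4 panels.
Gamma is conjugate to the Poisson likelihood: posterior is Gamma(shape = 4.1+14 = 18.1, rate = 4.3+4 = 8.3).
Posterior mean = shape/rate = 18.1/8.3 = 2.181.

Posterior: Gamma(shape=18.1, rate=8.3); mean ≈ 2.181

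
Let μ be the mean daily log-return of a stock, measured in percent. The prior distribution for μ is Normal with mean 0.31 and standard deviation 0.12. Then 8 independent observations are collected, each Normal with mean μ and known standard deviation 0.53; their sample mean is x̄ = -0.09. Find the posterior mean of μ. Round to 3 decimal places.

Prior precision 1/τ₀² = 1/0.12² = 69.4444; data precision n/σ² = 8/0.53² = 28.4799.
Posterior precision = 69.4444 + 28.4799 = 97.9243.
Posterior mean = (69.4444·0.31 + 28.4799·-0.09) / 97.9243 = 0.194.

Posterior mean ≈ 0.194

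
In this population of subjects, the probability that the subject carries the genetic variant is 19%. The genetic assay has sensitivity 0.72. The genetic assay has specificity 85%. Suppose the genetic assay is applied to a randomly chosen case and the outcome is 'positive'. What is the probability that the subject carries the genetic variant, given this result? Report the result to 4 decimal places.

P(H | E) ≈ 0.5296

Let H be the event that the subject carries the genetic variant. P(H) = 0.19, so P(¬H) = 0.81. With E the 'positive' result, P(E|H) = 0.72 and P(E|¬H) = 0.15.
P(E) = 0.72·0.19 + 0.15·0.81 = 0.13680 + 0.12150 = 0.25830.
By Bayes' theorem, P(H|E) = 0.13680 / 0.25830 = 0.5296.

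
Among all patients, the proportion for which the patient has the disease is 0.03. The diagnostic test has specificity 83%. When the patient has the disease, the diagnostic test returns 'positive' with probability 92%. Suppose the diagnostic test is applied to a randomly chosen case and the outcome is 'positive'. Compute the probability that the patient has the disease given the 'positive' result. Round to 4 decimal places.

Write H for 'the patient has the disease'. Prior odds H:¬H = 0.03/0.97 = 0.030928. For the 'positive' outcome, the likelihood ratio is 0.92/0.17 = 5.4118.
Posterior odds = 0.030928 × 5.4118 = 0.16737, so P(H|E) = 0.16737/(1+0.16737) = 0.1434.

P(H | E) ≈ 0.1434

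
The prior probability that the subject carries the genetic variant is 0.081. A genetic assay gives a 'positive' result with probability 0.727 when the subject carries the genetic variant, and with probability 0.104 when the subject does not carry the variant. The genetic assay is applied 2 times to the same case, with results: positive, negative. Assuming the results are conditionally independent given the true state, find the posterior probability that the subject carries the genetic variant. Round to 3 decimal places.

With H the event that the subject carries the genetic variant, the joint likelihood of the observed sequence is P(data|H) = 0.727·0.273 = 0.19847 and P(data|¬H) = 0.104·0.896 = 0.093184.
Bayes: P(H|data) = 0.081·0.19847 / (0.081·0.19847 + 0.919·0.093184) = 0.016076/0.10171 = 0.1581.

Posterior P(H) ≈ 0.158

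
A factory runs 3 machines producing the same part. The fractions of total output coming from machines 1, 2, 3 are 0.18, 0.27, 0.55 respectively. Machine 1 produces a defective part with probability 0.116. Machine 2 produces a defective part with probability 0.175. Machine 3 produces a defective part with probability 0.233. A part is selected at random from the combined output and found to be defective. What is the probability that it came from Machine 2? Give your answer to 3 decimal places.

Posterior probability ≈ 0.241

P(defective|M1) = 0.116; P(defective|M2) = 0.175; P(defective|M3) = 0.233.
Prior × likelihood for each source: 0.18·0.116=0.02088, 0.27·0.175=0.04725, 0.55·0.233=0.1282. Summing gives P(defective) = 0.19628.
P(Machine 2 | defective) = 0.04725 / 0.19628 = 0.241.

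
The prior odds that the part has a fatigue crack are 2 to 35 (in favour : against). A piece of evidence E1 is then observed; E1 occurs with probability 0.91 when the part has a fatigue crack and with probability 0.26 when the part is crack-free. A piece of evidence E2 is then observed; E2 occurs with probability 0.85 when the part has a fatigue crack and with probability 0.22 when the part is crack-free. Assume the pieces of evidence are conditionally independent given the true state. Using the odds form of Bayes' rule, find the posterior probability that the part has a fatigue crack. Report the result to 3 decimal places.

Prior odds = 2/35 = 0.057143. In log-odds, ln(0.057143) = -2.8622.
Add log likelihood ratios: ln(3.5000) + ln(3.8636) = 2.6044.
Posterior log-odds = -0.25783, so posterior odds = exp(-0.25783) = 0.77273. Converting, P(H|E) = 0.77273/1.7727 = 0.436.

Posterior probability ≈ 0.436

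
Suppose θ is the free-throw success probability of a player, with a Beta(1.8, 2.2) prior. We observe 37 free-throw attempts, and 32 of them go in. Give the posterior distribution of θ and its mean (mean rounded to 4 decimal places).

The binomial likelihood is conjugate to the Beta prior: with 32 successes and 5 failures, the posterior is Beta(1.8+32, 2.2+5) = Beta(33.8, 7.2).
Posterior mean = α/(α+β) = 33.8/41 = 0.8244.

Posterior: Beta(33.8, 7.2); mean ≈ 0.8244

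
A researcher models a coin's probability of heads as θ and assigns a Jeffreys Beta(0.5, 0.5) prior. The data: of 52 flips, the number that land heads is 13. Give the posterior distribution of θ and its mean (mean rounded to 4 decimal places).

Posterior: Beta(13.5, 39.5); mean ≈ 0.2547

Observing 13 successes and 39 failures updates Beta(0.5, 0.5) by adding the success and failure counts to the two shape parameters: α = 0.5+13 = 13.5, β = 0.5+39 = 39.5.
Posterior mean = α/(α+β) = 13.5/53 = 0.2547.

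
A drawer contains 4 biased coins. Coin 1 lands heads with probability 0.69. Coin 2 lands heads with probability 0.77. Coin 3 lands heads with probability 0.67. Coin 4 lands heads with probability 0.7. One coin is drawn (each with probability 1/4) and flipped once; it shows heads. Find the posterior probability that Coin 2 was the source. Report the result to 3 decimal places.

Posterior probability ≈ 0.272

P(heads|C1) = 0.69; P(heads|C2) = 0.77; P(heads|C3) = 0.67; P(heads|C4) = 0.7.
Prior × likelihood for each source: 0.25·0.69=0.1725, 0.25·0.77=0.1925, 0.25·0.67=0.1675, 0.25·0.7=0.1750. Summing gives P(heads) = 0.70750.
P(Coin 2 | heads) = 0.1925 / 0.70750 = 0.272.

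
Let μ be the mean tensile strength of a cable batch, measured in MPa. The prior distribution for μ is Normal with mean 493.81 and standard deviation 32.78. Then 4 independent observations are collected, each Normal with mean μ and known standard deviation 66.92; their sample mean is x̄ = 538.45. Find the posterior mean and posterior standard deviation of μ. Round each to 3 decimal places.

Posterior mean ≈ 515.672; posterior SD ≈ 23.416

Prior precision 1/τ₀² = 1/32.78² = 0.00093064; data precision n/σ² = 4/66.92² = 0.00089320.
Posterior precision = 0.00093064 + 0.00089320 = 0.00182384, giving posterior SD = 1/√0.00182384 = 23.416.
Posterior mean = (0.00093064·493.81 + 0.00089320·538.45) / 0.00182384 = 515.672.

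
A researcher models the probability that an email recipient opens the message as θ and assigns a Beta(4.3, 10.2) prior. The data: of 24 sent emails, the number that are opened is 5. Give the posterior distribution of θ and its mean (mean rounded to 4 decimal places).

Posterior: Beta(9.3, 29.2); mean ≈ 0.2416

Observing 5 successes and 19 failures updates Beta(4.3, 10.2) by adding the success and failure counts to the two shape parameters: α = 4.3+5 = 9.3, β = 10.2+19 = 29.2.
Posterior mean = α/(α+β) = 9.3/38.5 = 0.2416.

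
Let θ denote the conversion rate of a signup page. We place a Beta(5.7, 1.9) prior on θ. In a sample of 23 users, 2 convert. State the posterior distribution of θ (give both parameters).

Observing 2 successes and 21 failures updates Beta(5.7, 1.9) by adding the success and failure counts to the two shape parameters: α = 5.7+2 = 7.7, β = 1.9+21 = 22.9.

Posterior: Beta(7.7, 22.9)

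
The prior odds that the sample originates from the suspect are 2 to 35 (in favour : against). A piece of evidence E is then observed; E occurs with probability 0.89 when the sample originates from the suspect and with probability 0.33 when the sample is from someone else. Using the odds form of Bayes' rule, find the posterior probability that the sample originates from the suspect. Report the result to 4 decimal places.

Prior odds = 2/35 = 0.057143.
Likelihood ratio for E = 0.89/0.33 = 2.6970.
Posterior odds = prior odds × LR = 0.15411.
Posterior probability = odds/(1+odds) = 0.15411/1.1541 = 0.1335.

Posterior probability ≈ 0.1335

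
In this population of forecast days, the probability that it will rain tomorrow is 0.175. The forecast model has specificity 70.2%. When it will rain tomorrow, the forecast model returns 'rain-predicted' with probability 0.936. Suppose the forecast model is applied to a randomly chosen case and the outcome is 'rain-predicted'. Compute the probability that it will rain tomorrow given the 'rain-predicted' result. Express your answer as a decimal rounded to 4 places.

Write H for 'it will rain tomorrow'. Prior odds H:¬H = 0.175/0.825 = 0.21212. For the 'rain-predicted' outcome, the likelihood ratio is 0.936/0.298 = 3.1409.
Posterior odds = 0.21212 × 3.1409 = 0.66626, so P(H|E) = 0.66626/(1+0.66626) = 0.3999.

P(H | E) ≈ 0.3999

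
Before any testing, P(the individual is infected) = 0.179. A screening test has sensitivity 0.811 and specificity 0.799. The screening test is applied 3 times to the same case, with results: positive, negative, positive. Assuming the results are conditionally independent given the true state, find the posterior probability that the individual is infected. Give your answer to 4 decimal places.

With H the event that the individual is infected, the joint likelihood of the observed sequence is P(data|H) = 0.811·0.189·0.811 = 0.12431 and P(data|¬H) = 0.201·0.799·0.201 = 0.032280.
Bayes: P(H|data) = 0.179·0.12431 / (0.179·0.12431 + 0.821·0.032280) = 0.022251/0.048754 = 0.4564.

Posterior P(H) ≈ 0.4564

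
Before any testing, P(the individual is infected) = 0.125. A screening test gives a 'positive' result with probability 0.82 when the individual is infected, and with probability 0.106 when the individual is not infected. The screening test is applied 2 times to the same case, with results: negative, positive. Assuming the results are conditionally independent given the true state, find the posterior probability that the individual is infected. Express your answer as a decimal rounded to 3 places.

With H the event that the individual is infected, the joint likelihood of the observed sequence is P(data|H) = 0.18·0.82 = 0.14760 and P(data|¬H) = 0.894·0.106 = 0.094764.
Bayes: P(H|data) = 0.125·0.14760 / (0.125·0.14760 + 0.875·0.094764) = 0.018450/0.10137 = 0.1820.

Posterior P(H) ≈ 0.182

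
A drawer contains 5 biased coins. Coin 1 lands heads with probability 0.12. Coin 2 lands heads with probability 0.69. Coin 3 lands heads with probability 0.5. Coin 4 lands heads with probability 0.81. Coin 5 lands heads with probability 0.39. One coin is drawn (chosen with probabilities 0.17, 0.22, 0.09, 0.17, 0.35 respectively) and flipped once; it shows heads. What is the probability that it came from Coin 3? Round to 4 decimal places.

Posterior probability ≈ 0.0916

P(heads|C1) = 0.12; P(heads|C2) = 0.69; P(heads|C3) = 0.5; P(heads|C4) = 0.81; P(heads|C5) = 0.39.
Prior × likelihood for each source: 0.17·0.12=0.02040, 0.22·0.69=0.1518, 0.09·0.5=0.04500, 0.17·0.81=0.1377, 0.35·0.39=0.1365. Summing gives P(heads) = 0.49140.
P(Coin 3 | heads) = 0.04500 / 0.49140 = 0.0916.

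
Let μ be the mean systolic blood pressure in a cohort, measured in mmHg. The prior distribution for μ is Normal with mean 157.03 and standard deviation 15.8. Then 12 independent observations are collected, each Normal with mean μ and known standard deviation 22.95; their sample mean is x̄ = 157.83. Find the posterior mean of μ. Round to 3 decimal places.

Prior precision 1/τ₀² = 1/15.8² = 0.00400577; data precision n/σ² = 12/22.95² = 0.0227833.
Posterior precision = 0.00400577 + 0.0227833 = 0.0267890.
Posterior mean = (0.00400577·157.03 + 0.0227833·157.83) / 0.0267890 = 157.710.

Posterior mean ≈ 157.710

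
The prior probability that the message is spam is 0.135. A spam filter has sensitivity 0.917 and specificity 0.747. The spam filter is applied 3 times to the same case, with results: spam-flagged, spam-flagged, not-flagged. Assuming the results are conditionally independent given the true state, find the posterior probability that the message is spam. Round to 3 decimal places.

Let H be the event that the message is spam; start with P(H) = 0.135. P('spam-flagged'|H) = 0.917, P('spam-flagged'|¬H) = 0.253.
Update on result 1 ('spam-flagged'): P(H) ← 0.917·0.1350 / (0.917·0.1350 + 0.253·0.8650) = 0.12380/0.34264 = 0.3613.
Update on result 2 ('spam-flagged'): P(H) ← 0.917·0.3613 / (0.917·0.3613 + 0.253·0.6387) = 0.33131/0.49290 = 0.6722.
Update on result 3 ('not-flagged'): P(H) ← 0.083·0.6722 / (0.083·0.6722 + 0.747·0.3278) = 0.055789/0.30068 = 0.1855.

Posterior P(H) ≈ 0.186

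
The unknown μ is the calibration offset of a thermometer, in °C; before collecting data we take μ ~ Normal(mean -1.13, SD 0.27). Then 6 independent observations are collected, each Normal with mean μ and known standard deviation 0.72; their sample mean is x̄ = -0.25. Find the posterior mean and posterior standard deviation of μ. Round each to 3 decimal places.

With known σ, the Normal prior is conjugate. Weight on the data is w = (n/σ²)/(n/σ² + 1/τ₀²) = 11.5741/(11.5741+13.7174) = 0.45763.
Posterior mean = w·x̄ + (1−w)·μ₀ = 0.45763·-0.25 + 0.54237·-1.13 = -0.727. Posterior variance = 1/(11.5741+13.7174) = 0.0395390, so SD = 0.199.

Posterior mean ≈ -0.727; posterior SD ≈ 0.199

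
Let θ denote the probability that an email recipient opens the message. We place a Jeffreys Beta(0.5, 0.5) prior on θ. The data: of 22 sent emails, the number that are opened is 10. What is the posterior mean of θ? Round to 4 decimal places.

Posterior mean ≈ 0.4565

Observing 10 successes and 12 failures updates Beta(0.5, 0.5) by adding the success and failure counts to the two shape parameters: α = 0.5+10 = 10.5, β = 0.5+12 = 12.5.
Posterior mean = α/(α+β) = 10.5/23 = 0.4565.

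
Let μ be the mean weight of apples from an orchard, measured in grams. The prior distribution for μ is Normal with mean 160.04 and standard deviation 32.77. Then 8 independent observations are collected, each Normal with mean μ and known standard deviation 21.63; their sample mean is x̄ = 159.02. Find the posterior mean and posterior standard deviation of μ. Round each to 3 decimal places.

Prior precision 1/τ₀² = 1/32.77² = 0.00093121; data precision n/σ² = 8/21.63² = 0.0170992.
Posterior precision = 0.00093121 + 0.0170992 = 0.0180305, giving posterior SD = 1/√0.0180305 = 7.447.
Posterior mean = (0.00093121·160.04 + 0.0170992·159.02) / 0.0180305 = 159.073.

Posterior mean ≈ 159.073; posterior SD ≈ 7.447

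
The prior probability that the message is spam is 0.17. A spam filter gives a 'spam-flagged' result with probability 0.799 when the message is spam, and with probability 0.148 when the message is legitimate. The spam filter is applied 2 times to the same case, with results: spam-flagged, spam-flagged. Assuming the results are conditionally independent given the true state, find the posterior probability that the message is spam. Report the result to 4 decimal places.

Let H be the event that the message is spam; start with P(H) = 0.17. P('spam-flagged'|H) = 0.799, P('spam-flagged'|¬H) = 0.148.
Update on result 1 ('spam-flagged'): P(H) ← 0.799·0.1700 / (0.799·0.1700 + 0.148·0.8300) = 0.13583/0.25867 = 0.5251.
Update on result 2 ('spam-flagged'): P(H) ← 0.799·0.5251 / (0.799·0.5251 + 0.148·0.4749) = 0.41956/0.48985 = 0.8565.

Posterior P(H) ≈ 0.8565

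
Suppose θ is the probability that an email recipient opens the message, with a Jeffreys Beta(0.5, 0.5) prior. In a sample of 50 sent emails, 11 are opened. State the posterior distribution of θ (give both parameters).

Observing 11 successes and 39 failures updates Beta(0.5, 0.5) by adding the success and failure counts to the two shape parameters: α = 0.5+11 = 11.5, β = 0.5+39 = 39.5.

Posterior: Beta(11.5, 39.5)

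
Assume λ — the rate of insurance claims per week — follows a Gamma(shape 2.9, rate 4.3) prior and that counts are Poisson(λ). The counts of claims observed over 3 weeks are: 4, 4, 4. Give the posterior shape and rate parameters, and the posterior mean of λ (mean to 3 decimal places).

Posterior: Gamma(shape=14.9, rate=7.3); mean ≈ 2.041

The Poisson likelihood adds the total count to the shape and the number of exposure periods to the rate. Here ∑xᵢ = 12 and n = 3, so shape 2.9→14.9 and rate 4.3→7.3.
Posterior mean = shape/rate = 14.9/7.3 = 2.041.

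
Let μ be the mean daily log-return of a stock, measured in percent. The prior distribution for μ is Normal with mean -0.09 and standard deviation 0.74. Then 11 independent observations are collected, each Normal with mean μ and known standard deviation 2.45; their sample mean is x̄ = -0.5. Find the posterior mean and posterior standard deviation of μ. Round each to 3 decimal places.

With known σ, the Normal prior is conjugate. Weight on the data is w = (n/σ²)/(n/σ² + 1/τ₀²) = 1.83257/(1.83257+1.82615) = 0.50088.
Posterior mean = w·x̄ + (1−w)·μ₀ = 0.50088·-0.5 + 0.49912·-0.09 = -0.295. Posterior variance = 1/(1.83257+1.82615) = 0.273320, so SD = 0.523.

Posterior mean ≈ -0.295; posterior SD ≈ 0.523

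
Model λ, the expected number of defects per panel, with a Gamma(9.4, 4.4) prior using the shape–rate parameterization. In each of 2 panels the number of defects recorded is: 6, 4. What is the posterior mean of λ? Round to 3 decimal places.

Posterior mean ≈ 3.031

The Poisson likelihood adds the total count to the shape and the number of exposure periods to the rate. Here ∑xᵢ = 10 and n = 2, so shape 9.4→19.4 and rate 4.4→6.4.
E[λ | data] = 19.4/6.4 = 3.031.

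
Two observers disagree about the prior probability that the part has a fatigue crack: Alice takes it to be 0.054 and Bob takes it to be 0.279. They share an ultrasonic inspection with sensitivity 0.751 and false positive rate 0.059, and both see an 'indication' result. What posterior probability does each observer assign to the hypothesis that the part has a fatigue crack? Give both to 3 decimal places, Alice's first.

P('+'|H) = 0.751, P('+'|¬H) = 0.059.
Alice: numerator 0.751·0.054 = 0.040554; evidence = 0.040554+0.059·0.946 = 0.096368; posterior = 0.421.
Bob: numerator 0.751·0.279 = 0.20953; evidence = 0.20953+0.059·0.721 = 0.25207; posterior = 0.831.

Alice: 0.421; Bob: 0.831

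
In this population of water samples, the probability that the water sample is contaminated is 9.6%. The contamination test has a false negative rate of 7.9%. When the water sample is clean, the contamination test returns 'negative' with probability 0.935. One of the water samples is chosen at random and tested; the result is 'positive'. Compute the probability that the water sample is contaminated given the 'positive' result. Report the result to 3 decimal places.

P(H | E) ≈ 0.601

Write H for 'the water sample is contaminated'. Prior odds H:¬H = 0.096/0.904 = 0.10619. For the 'positive' outcome, the likelihood ratio is 0.921/0.065 = 14.169.
Posterior odds = 0.10619 × 14.169 = 1.5047, so P(H|E) = 1.5047/(1+1.5047) = 0.601.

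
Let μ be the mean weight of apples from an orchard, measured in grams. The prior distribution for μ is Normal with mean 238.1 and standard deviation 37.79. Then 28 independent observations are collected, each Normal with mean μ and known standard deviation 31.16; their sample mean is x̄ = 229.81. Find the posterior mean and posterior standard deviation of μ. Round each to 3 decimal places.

Posterior mean ≈ 230.007; posterior SD ≈ 5.818

With known σ, the Normal prior is conjugate. Weight on the data is w = (n/σ²)/(n/σ² + 1/τ₀²) = 0.0288379/(0.0288379+0.00070024) = 0.97629.
Posterior mean = w·x̄ + (1−w)·μ₀ = 0.97629·229.81 + 0.023706·238.1 = 230.007. Posterior variance = 1/(0.0288379+0.00070024) = 33.8546, so SD = 5.818.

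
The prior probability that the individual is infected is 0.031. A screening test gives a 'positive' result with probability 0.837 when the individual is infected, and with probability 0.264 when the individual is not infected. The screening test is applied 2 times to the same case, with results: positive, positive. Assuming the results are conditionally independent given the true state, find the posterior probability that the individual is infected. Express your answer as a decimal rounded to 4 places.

With H the event that the individual is infected, the joint likelihood of the observed sequence is P(data|H) = 0.837·0.837 = 0.70057 and P(data|¬H) = 0.264·0.264 = 0.069696.
Bayes: P(H|data) = 0.031·0.70057 / (0.031·0.70057 + 0.969·0.069696) = 0.021718/0.089253 = 0.2433.

Posterior P(H) ≈ 0.2433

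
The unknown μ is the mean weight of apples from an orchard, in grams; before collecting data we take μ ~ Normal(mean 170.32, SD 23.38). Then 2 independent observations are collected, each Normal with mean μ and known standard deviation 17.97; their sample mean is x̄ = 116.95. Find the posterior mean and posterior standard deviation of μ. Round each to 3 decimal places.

Posterior mean ≈ 129.120; posterior SD ≈ 11.164

With known σ, the Normal prior is conjugate. Weight on the data is w = (n/σ²)/(n/σ² + 1/τ₀²) = 0.00619347/(0.00619347+0.00182941) = 0.77198.
Posterior mean = w·x̄ + (1−w)·μ₀ = 0.77198·116.95 + 0.22802·170.32 = 129.120. Posterior variance = 1/(0.00619347+0.00182941) = 124.644, so SD = 11.164.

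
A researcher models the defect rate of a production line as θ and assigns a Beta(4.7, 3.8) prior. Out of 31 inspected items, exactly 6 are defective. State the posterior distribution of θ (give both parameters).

The binomial likelihood is conjugate to the Beta prior: with 6 successes and 25 failures, the posterior is Beta(4.7+6, 3.8+25) = Beta(10.7, 28.8).

Posterior: Beta(10.7, 28.8)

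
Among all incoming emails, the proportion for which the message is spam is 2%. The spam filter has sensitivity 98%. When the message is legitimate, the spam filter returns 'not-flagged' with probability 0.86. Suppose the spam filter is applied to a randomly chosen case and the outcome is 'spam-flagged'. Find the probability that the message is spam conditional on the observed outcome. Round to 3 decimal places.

P(H | E) ≈ 0.125

Write H for 'the message is spam'. Prior odds H:¬H = 0.02/0.98 = 0.020408. For the 'spam-flagged' outcome, the likelihood ratio is 0.98/0.14 = 7.0000.
Posterior odds = 0.020408 × 7.0000 = 0.14286, so P(H|E) = 0.14286/(1+0.14286) = 0.125.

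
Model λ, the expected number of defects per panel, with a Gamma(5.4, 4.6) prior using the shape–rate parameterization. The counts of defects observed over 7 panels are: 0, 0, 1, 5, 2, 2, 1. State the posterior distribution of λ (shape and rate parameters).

Posterior: Gamma(shape=16.4, rate=11.6)

Total count ∑xᵢ = 11 over n = 7 panels.
Gamma is conjugate to the Poisson likelihood: posterior is Gamma(shape = 5.4+11 = 16.4, rate = 4.6+7 = 11.6).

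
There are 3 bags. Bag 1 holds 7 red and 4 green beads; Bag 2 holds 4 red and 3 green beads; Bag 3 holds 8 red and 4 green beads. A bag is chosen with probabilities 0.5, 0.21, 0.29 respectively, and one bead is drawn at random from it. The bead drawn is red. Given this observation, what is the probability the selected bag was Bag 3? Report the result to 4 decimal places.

P(red|Bag 1) = 0.6364; P(red|Bag 2) = 0.5714; P(red|Bag 3) = 0.6667.
Prior × likelihood for each source: 0.5·0.6364=0.3182, 0.21·0.5714=0.1200, 0.29·0.6667=0.1933. Summing gives P(red) = 0.63152.
P(Bag 3 | red) = 0.1933 / 0.63152 = 0.3061.

Posterior probability ≈ 0.3061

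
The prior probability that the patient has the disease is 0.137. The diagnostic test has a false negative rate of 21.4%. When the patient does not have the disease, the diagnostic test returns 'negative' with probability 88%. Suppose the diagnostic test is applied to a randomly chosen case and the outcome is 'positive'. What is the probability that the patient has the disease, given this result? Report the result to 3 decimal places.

Write H for 'the patient has the disease'. Prior odds H:¬H = 0.137/0.863 = 0.15875. For the 'positive' outcome, the likelihood ratio is 0.786/0.12 = 6.5500.
Posterior odds = 0.15875 × 6.5500 = 1.0398, so P(H|E) = 1.0398/(1+1.0398) = 0.510.

P(H | E) ≈ 0.510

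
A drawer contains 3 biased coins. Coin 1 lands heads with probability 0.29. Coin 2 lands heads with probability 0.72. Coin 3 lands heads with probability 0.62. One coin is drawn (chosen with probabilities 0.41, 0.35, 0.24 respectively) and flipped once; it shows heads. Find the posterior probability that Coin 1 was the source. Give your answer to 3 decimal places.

P(heads|C1) = 0.29; P(heads|C2) = 0.72; P(heads|C3) = 0.62.
Prior × likelihood for each source: 0.41·0.29=0.1189, 0.35·0.72=0.2520, 0.24·0.62=0.1488. Summing gives P(heads) = 0.51970.
P(Coin 1 | heads) = 0.1189 / 0.51970 = 0.229.

Posterior probability ≈ 0.229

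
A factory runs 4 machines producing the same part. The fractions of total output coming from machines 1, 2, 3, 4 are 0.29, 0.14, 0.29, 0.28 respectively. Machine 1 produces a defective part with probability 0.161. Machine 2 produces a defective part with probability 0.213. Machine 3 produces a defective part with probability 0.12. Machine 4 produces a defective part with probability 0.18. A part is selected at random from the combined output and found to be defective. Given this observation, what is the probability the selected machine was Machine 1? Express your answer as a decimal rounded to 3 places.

Posterior probability ≈ 0.289

P(defective|M1) = 0.161; P(defective|M2) = 0.213; P(defective|M3) = 0.12; P(defective|M4) = 0.18.
Prior × likelihood for each source: 0.29·0.161=0.04669, 0.14·0.213=0.02982, 0.29·0.12=0.03480, 0.28·0.18=0.05040. Summing gives P(defective) = 0.16171.
P(Machine 1 | defective) = 0.04669 / 0.16171 = 0.289.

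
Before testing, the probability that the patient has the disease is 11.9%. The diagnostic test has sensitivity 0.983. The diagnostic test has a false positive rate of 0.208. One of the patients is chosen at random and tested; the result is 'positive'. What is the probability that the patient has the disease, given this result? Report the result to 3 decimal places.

Let H be the event that the patient has the disease. P(H) = 0.119, so P(¬H) = 0.881. With E the 'positive' result, P(E|H) = 0.983 and P(E|¬H) = 0.208.
P(E) = 0.983·0.119 + 0.208·0.881 = 0.11698 + 0.18325 = 0.30022.
By Bayes' theorem, P(H|E) = 0.11698 / 0.30022 = 0.390.

P(H | E) ≈ 0.390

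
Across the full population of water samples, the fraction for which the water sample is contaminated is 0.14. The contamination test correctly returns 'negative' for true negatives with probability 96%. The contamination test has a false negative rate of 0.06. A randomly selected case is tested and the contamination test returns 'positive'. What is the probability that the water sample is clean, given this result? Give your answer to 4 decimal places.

Let H be the event that the water sample is contaminated. P(H) = 0.14, so P(¬H) = 0.86. With E the 'positive' result, P(E|H) = 0.94 and P(E|¬H) = 0.04.
P(E) = 0.94·0.14 + 0.04·0.86 = 0.13160 + 0.034400 = 0.16600.
By Bayes' theorem, P(H|E) = 0.13160 / 0.16600 = 0.7928. Hence P(¬H|E) = 1 − 0.7928 = 0.2072.

P(¬H | E) ≈ 0.2072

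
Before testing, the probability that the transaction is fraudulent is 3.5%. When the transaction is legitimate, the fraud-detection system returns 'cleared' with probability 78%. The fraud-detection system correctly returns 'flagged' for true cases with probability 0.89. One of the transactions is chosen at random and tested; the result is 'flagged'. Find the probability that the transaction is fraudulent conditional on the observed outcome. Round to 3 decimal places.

Let H be the event that the transaction is fraudulent. P(H) = 0.035, so P(¬H) = 0.965. With E the 'flagged' result, P(E|H) = 0.89 and P(E|¬H) = 0.22.
P(E) = 0.89·0.035 + 0.22·0.965 = 0.031150 + 0.21230 = 0.24345.
By Bayes' theorem, P(H|E) = 0.031150 / 0.24345 = 0.128.

P(H | E) ≈ 0.128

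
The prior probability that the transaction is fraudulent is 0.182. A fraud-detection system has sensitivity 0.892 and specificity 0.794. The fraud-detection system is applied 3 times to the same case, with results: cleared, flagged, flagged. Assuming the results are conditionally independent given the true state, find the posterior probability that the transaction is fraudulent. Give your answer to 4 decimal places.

Posterior P(H) ≈ 0.3620

Let H be the event that the transaction is fraudulent; start with P(H) = 0.182. P('flagged'|H) = 0.892, P('flagged'|¬H) = 0.206.
Update on result 1 ('cleared'): P(H) ← 0.108·0.1820 / (0.108·0.1820 + 0.794·0.8180) = 0.019656/0.66915 = 0.0294.
Update on result 2 ('flagged'): P(H) ← 0.892·0.0294 / (0.892·0.0294 + 0.206·0.9706) = 0.026202/0.22615 = 0.1159.
Update on result 3 ('flagged'): P(H) ← 0.892·0.1159 / (0.892·0.1159 + 0.206·0.8841) = 0.10335/0.28548 = 0.3620.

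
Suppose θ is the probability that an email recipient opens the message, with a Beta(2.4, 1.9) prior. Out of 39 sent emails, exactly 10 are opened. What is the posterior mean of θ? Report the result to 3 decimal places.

Posterior mean ≈ 0.286

The binomial likelihood is conjugate to the Beta prior: with 10 successes and 29 failures, the posterior is Beta(2.4+10, 1.9+29) = Beta(12.4, 30.9).
E[θ | data] = 12.4/(12.4+30.9) = 0.286.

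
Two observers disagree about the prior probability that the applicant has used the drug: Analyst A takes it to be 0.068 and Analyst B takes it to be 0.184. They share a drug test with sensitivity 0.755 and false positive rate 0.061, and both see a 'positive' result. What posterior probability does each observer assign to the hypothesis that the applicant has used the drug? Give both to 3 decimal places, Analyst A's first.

Analyst A: 0.475; Analyst B: 0.736

The likelihood ratio for a 'positive' result is 0.755/0.061 = 12.377.
Analyst A: prior odds 0.068/0.932 = 0.072961; posterior odds 0.90305; posterior probability 0.475.
Analyst B: prior odds 0.184/0.816 = 0.22549; posterior odds 2.7909; posterior probability 0.736.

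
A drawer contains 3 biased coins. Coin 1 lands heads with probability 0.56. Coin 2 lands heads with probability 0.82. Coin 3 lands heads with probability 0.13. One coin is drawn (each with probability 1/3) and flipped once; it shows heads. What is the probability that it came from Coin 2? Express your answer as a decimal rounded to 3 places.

Posterior probability ≈ 0.543

P(heads|C1) = 0.56; P(heads|C2) = 0.82; P(heads|C3) = 0.13.
Prior × likelihood for each source: 0.333333·0.56=0.1867, 0.333333·0.82=0.2733, 0.333333·0.13=0.04333. Summing gives P(heads) = 0.50333.
P(Coin 2 | heads) = 0.2733 / 0.50333 = 0.543.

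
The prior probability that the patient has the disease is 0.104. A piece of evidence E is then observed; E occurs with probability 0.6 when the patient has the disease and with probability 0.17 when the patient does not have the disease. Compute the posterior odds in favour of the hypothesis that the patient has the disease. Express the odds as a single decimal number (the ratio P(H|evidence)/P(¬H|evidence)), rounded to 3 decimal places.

Prior odds = 0.104/(1−0.104) = 0.11607. In log-odds, ln(0.11607) = -2.1535.
Add log likelihood ratio: ln(3.5294) = 1.2611.
Posterior log-odds = -0.89242, so posterior odds = exp(-0.89242) = 0.40966.

Posterior odds ≈ 0.410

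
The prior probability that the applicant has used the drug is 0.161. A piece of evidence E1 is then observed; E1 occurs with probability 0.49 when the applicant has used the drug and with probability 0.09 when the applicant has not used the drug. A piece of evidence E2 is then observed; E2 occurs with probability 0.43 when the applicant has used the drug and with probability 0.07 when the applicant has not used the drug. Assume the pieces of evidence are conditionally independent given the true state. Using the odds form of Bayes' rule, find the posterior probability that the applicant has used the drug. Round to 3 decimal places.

Prior odds = 0.161/(1−0.161) = 0.19190.
Likelihood ratio for E1 = 0.49/0.09 = 5.4444.
Likelihood ratio for E2 = 0.43/0.07 = 6.1429.
Posterior odds = prior odds × LR₁ × LR₂ = 6.4178.
Posterior probability = odds/(1+odds) = 6.4178/7.4178 = 0.865.

Posterior probability ≈ 0.865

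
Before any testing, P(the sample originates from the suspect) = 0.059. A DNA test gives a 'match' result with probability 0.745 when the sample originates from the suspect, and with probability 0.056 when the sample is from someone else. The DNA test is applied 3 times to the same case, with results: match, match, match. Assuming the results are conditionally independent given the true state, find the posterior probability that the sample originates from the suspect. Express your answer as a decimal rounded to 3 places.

Posterior P(H) ≈ 0.993

Let H be the event that the sample originates from the suspect; start with P(H) = 0.059. P('match'|H) = 0.745, P('match'|¬H) = 0.056.
Update on result 1 ('match'): P(H) ← 0.745·0.0590 / (0.745·0.0590 + 0.056·0.9410) = 0.043955/0.096651 = 0.4548.
Update on result 2 ('match'): P(H) ← 0.745·0.4548 / (0.745·0.4548 + 0.056·0.5452) = 0.33881/0.36934 = 0.9173.
Update on result 3 ('match'): P(H) ← 0.745·0.9173 / (0.745·0.9173 + 0.056·0.0827) = 0.68341/0.68804 = 0.9933.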